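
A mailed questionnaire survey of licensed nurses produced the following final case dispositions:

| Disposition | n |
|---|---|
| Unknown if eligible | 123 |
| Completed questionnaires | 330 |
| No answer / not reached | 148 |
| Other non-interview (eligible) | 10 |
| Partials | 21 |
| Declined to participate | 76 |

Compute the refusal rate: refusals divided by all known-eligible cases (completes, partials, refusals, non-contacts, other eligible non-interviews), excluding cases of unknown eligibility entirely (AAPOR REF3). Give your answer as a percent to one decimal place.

Numerator → 76
Base → 330 + 21 + 76 + 148 + 10 = 585
REF3 = 76 / 585 = 0.1299

13.0%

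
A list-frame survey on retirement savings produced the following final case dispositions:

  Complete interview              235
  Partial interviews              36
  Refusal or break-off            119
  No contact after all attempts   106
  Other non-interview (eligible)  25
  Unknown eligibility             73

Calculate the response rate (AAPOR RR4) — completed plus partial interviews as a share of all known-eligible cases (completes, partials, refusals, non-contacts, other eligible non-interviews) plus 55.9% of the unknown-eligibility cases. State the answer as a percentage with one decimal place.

48.2%

Num = 235 + 36 = 271
Determined eligible = 235 + 36 + 119 + 106 + 25 = 521
e × U = 0.5590 × 73 = 40.81
Denom = 521 + 40.81 = 561.81
RR4 = 271 / 561.81 = 0.4824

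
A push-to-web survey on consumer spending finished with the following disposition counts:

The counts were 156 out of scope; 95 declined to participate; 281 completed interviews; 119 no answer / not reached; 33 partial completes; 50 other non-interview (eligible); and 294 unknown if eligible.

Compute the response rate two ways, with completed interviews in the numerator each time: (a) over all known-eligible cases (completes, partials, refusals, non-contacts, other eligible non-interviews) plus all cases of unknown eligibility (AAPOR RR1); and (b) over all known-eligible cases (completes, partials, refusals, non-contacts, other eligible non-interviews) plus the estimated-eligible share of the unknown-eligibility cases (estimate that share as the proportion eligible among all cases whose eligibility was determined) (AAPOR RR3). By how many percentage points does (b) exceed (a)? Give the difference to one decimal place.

Top → 281
Base → 281 + 33 + 95 + 119 + 50 + 294 = 872
RR1 = 281 / 872 = 0.3222
Eligible (known) → 281 + 33 + 95 + 119 + 50 = 578
e = 578 / (578 + 156) = 578 / 734 = 0.7875
Eligible share of unknowns → 0.7875 × 294 = 231.53
Base → 578 + 231.53 = 809.53
RR3 = 281 / 809.53 = 0.3471
Difference = 34.71 − 32.22 = 2.49 percentage points

2.5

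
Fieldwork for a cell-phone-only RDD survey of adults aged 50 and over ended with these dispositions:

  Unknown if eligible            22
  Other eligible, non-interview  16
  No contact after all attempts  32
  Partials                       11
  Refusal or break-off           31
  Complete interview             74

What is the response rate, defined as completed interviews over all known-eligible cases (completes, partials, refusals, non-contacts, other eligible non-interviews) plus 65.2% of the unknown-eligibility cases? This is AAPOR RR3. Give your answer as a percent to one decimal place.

Top → 74
Determined eligible → 74 + 11 + 31 + 32 + 16 = 164
Eligible share of unknowns → 0.6520 × 22 = 14.34
Base → 164 + 14.34 = 178.34
RR3 = 74 / 178.34 = 0.4149

41.5%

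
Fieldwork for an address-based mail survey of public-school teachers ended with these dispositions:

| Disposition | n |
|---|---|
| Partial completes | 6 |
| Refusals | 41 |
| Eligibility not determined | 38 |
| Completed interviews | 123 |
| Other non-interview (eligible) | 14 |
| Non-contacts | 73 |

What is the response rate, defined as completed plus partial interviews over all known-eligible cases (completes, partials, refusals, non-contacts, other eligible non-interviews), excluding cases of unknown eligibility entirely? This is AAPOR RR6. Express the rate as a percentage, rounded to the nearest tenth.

Top: 123 + 6 = 129
Denominator: 123 + 6 + 41 + 73 + 14 = 257
RR6 = 129 / 257 = 0.5019

50.2%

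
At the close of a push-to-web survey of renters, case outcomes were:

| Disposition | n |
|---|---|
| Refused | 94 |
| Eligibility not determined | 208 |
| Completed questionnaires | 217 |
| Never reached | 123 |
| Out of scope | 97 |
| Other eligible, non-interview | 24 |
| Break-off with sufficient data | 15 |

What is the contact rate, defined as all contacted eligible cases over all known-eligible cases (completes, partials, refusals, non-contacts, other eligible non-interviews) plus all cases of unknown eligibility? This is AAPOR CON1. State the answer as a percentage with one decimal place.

51.4%

Top: 217 + 15 + 94 + 24 = 350
Denom: 217 + 15 + 94 + 123 + 24 + 208 = 681
CON1 = 350 / 681 = 0.5140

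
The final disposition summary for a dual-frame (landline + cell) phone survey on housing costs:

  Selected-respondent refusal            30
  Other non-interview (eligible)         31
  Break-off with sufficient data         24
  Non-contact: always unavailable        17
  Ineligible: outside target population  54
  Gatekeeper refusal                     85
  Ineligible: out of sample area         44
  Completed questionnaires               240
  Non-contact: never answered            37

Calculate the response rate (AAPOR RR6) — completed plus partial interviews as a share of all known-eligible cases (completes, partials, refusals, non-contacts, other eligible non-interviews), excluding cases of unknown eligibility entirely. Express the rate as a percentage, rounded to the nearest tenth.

Refused = 85 + 30 = 115
No answer / not reached = 37 + 17 = 54
Screened out, ineligible = 54 + 44 = 98
Numerator → 240 + 24 = 264
Base → 240 + 24 + 115 + 54 + 31 = 464
RR6 = 264 / 464 = 0.5690

56.9%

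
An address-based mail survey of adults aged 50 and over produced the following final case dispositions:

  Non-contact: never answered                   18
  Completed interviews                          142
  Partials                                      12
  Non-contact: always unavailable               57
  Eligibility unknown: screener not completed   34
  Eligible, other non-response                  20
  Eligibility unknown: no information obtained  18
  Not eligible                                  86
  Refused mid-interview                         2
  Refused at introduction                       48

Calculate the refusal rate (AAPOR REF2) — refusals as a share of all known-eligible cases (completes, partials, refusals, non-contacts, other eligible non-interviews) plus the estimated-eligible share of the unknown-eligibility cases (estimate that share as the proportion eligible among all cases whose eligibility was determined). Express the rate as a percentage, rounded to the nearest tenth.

14.7%

Refusals = 48 + 2 = 50
No contact after all attempts = 18 + 57 = 75
Unknown eligibility = 34 + 18 = 52
Numerator → 50
Eligible (known) → 142 + 12 + 50 + 75 + 20 = 299
e = 299 / (299 + 86) = 299 / 385 = 0.7766
Estimated eligible among unknowns → 0.7766 × 52 = 40.38
Denominator → 299 + 40.38 = 339.38
REF2 = 50 / 339.38 = 0.1473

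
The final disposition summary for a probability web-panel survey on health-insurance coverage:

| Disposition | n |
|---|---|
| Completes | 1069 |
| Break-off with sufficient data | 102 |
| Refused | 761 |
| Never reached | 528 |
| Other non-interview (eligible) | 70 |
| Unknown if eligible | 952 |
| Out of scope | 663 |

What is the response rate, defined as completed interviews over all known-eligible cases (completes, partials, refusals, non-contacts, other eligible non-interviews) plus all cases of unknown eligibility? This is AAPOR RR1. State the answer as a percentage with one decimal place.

Top → 1069
Denom → 1069 + 102 + 761 + 528 + 70 + 952 = 3482
RR1 = 1069 / 3482 = 0.3070

30.7%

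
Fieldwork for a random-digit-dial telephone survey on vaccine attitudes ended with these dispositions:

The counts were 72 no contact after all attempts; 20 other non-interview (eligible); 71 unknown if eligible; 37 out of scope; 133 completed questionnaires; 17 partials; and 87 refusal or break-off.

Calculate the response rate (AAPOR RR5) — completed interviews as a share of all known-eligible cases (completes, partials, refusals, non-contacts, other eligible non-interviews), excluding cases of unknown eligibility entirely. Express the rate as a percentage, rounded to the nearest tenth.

40.4%

Numerator = 133
Denom = 133 + 17 + 87 + 72 + 20 = 329
RR5 = 133 / 329 = 0.4043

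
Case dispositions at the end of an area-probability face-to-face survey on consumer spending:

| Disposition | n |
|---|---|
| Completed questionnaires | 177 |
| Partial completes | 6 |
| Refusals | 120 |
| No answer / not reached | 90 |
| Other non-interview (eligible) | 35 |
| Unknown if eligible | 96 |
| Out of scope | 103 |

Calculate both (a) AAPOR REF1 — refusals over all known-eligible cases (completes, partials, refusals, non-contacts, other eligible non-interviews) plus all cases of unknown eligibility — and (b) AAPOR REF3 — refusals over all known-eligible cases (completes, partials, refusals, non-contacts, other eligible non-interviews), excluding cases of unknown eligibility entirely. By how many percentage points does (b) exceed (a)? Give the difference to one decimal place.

5.1

Numerator → 120
Denom → 177 + 6 + 120 + 90 + 35 + 96 = 524
REF1 = 120 / 524 = 0.2290
Denom → 177 + 6 + 120 + 90 + 35 = 428
REF3 = 120 / 428 = 0.2804
Difference = 28.04 − 22.90 = 5.14 percentage points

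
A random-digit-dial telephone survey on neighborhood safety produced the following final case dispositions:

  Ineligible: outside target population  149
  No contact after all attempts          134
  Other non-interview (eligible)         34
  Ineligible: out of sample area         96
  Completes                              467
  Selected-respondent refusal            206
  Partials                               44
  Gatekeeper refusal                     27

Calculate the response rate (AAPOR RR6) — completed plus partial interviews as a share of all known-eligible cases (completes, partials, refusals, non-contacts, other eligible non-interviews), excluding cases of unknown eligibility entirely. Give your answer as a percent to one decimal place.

Refusals = 27 + 206 = 233
Screened out, ineligible = 149 + 96 = 245
Top: 467 + 44 = 511
Base: 467 + 44 + 233 + 134 + 34 = 912
RR6 = 511 / 912 = 0.5603

56.0%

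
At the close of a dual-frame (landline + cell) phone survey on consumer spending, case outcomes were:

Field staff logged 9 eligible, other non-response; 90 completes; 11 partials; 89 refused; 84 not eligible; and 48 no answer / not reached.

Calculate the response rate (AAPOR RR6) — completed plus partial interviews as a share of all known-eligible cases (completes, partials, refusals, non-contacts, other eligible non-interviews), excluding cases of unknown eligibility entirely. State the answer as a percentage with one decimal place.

40.9%

Num = 90 + 11 = 101
Denominator = 90 + 11 + 89 + 48 + 9 = 247
RR6 = 101 / 247 = 0.4089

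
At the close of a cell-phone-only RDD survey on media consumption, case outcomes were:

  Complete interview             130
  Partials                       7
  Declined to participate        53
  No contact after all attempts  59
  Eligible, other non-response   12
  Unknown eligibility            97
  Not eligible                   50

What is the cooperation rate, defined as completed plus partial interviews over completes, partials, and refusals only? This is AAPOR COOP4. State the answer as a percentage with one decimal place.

Num: 130 + 7 = 137
Base: 130 + 7 + 53 = 190
COOP4 = 137 / 190 = 0.7211

72.1%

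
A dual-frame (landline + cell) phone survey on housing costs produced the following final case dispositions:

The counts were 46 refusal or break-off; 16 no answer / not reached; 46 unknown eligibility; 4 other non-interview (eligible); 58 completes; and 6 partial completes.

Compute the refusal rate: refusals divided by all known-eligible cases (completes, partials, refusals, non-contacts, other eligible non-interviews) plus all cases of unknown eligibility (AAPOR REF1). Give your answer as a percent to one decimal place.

Num: 46
Denom: 58 + 6 + 46 + 16 + 4 + 46 = 176
REF1 = 46 / 176 = 0.2614

26.1%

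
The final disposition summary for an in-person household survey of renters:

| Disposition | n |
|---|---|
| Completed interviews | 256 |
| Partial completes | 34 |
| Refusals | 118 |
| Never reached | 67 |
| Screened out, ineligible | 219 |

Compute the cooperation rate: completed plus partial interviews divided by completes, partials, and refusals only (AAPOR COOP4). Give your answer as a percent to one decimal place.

Num → 256 + 34 = 290
Denominator → 256 + 34 + 118 = 408
COOP4 = 290 / 408 = 0.7108

71.1%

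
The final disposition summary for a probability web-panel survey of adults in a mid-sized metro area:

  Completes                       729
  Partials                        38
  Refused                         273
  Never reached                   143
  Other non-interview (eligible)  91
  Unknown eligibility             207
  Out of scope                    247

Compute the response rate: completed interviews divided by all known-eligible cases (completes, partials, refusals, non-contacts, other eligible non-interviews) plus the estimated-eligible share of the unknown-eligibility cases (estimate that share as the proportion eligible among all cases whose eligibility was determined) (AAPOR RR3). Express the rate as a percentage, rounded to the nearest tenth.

Num → 729
Determined eligible → 729 + 38 + 273 + 143 + 91 = 1274
e = 1274 / (1274 + 247) = 1274 / 1521 = 0.8376
Estimated eligible among unknowns → 0.8376 × 207 = 173.38
Base → 1274 + 173.38 = 1447.38
RR3 = 729 / 1447.38 = 0.5037

50.4%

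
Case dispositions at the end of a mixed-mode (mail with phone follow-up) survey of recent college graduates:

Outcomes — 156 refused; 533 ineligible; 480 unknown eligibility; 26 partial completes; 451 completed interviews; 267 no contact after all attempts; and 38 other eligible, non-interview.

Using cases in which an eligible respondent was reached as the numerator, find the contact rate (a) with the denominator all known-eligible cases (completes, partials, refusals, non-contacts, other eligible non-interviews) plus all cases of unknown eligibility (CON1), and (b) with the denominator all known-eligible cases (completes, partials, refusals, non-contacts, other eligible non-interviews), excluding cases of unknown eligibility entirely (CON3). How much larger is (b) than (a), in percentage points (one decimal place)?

24.2

Top → 451 + 26 + 156 + 38 = 671
Denominator → 451 + 26 + 156 + 267 + 38 + 480 = 1418
CON1 = 671 / 1418 = 0.4732
Denominator → 451 + 26 + 156 + 267 + 38 = 938
CON3 = 671 / 938 = 0.7154
Difference = 71.54 − 47.32 = 24.22 percentage points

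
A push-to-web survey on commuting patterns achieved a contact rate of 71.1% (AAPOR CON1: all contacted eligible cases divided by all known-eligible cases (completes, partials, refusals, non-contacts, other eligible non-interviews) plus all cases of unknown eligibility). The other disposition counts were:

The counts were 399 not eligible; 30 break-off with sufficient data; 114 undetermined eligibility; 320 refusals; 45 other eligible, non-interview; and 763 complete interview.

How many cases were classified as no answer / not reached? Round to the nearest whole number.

Num → 763 + 30 + 320 + 45 = 1158
CON1 = 1158 / D = 0.711
D = 1158 / 0.711 = 1628.7
Rest of base = 1272
no answer / not reached = 1628.7 − 1272 ≈ 357

357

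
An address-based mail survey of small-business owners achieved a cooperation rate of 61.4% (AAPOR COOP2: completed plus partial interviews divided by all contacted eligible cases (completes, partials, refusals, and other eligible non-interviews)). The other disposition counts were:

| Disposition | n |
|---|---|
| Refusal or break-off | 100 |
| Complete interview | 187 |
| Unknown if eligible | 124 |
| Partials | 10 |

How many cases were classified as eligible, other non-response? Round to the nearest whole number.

Top: 187 + 10 = 197
COOP2 = 197 / D = 0.614
D = 197 / 0.614 = 320.8
Rest of base = 297
eligible, other non-response = 320.8 − 297 ≈ 24

24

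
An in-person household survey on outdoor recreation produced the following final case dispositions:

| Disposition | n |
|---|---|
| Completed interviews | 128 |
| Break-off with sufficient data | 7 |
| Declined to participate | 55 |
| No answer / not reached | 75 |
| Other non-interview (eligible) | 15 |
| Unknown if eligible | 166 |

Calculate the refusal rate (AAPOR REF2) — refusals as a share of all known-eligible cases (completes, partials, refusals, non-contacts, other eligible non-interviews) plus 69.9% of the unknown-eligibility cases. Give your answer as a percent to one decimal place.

Top: 55
Known eligible: 128 + 7 + 55 + 75 + 15 = 280
Eligible share of unknowns: 0.6990 × 166 = 116.03
Base: 280 + 116.03 = 396.03
REF2 = 55 / 396.03 = 0.1389

13.9%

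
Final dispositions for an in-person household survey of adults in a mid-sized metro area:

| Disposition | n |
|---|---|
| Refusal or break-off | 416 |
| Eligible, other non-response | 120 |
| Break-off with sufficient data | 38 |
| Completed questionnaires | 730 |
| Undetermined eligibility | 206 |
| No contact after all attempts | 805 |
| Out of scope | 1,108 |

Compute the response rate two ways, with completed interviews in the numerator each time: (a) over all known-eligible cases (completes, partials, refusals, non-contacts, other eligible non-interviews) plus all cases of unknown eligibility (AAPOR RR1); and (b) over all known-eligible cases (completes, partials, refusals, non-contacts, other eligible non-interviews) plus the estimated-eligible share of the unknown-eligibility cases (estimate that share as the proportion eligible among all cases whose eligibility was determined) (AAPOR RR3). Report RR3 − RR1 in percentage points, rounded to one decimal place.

Num = 730
Base = 730 + 38 + 416 + 805 + 120 + 206 = 2315
RR1 = 730 / 2315 = 0.3153
Known eligible = 730 + 38 + 416 + 805 + 120 = 2109
e = 2109 / (2109 + 1108) = 2109 / 3217 = 0.6556
Estimated eligible among unknowns = 0.6556 × 206 = 135.05
Base = 2109 + 135.05 = 2244.05
RR3 = 730 / 2244.05 = 0.3253
Difference = 32.53 − 31.53 = 1.00 percentage points

1.0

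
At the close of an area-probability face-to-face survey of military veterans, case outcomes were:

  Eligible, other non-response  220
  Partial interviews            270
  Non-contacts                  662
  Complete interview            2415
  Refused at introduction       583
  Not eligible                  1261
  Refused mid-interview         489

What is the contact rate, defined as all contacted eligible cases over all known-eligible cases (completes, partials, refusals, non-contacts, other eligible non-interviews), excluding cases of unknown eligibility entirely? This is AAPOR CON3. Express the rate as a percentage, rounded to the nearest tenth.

85.7%

Refusals = 583 + 489 = 1072
Num → 2415 + 270 + 1072 + 220 = 3977
Denominator → 2415 + 270 + 1072 + 662 + 220 = 4639
CON3 = 3977 / 4639 = 0.8573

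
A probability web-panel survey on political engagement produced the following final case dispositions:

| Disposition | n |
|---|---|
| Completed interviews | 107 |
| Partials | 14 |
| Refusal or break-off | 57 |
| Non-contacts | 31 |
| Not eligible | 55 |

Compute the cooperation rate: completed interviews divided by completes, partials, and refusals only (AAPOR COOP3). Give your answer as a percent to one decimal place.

Num → 107
Denominator → 107 + 14 + 57 = 178
COOP3 = 107 / 178 = 0.6011

60.1%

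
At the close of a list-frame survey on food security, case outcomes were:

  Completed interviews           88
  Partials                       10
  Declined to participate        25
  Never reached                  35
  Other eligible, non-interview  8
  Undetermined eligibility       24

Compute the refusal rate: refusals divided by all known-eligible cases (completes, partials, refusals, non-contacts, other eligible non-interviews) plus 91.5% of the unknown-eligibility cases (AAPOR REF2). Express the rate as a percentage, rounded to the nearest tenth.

13.3%

Top → 25
Known eligible → 88 + 10 + 25 + 35 + 8 = 166
e × U → 0.9150 × 24 = 21.96
Denominator → 166 + 21.96 = 187.96
REF2 = 25 / 187.96 = 0.1330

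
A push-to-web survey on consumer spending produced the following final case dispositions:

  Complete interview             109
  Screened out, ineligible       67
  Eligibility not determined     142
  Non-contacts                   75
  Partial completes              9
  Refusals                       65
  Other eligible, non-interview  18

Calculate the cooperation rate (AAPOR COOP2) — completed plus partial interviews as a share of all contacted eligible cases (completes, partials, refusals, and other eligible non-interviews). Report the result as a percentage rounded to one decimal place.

Num: 109 + 9 = 118
Denom: 109 + 9 + 65 + 18 = 201
COOP2 = 118 / 201 = 0.5871

58.7%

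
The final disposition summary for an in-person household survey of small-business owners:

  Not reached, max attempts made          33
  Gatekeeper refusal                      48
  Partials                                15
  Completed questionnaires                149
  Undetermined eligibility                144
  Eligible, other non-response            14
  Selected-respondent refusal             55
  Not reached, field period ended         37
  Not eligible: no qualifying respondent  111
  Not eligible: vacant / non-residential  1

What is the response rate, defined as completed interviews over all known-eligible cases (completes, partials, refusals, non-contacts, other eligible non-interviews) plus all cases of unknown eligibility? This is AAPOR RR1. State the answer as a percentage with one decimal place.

30.1%

Refused = 48 + 55 = 103
Non-contacts = 37 + 33 = 70
Ineligible = 111 + 1 = 112
Numerator: 149
Base: 149 + 15 + 103 + 70 + 14 + 144 = 495
RR1 = 149 / 495 = 0.3010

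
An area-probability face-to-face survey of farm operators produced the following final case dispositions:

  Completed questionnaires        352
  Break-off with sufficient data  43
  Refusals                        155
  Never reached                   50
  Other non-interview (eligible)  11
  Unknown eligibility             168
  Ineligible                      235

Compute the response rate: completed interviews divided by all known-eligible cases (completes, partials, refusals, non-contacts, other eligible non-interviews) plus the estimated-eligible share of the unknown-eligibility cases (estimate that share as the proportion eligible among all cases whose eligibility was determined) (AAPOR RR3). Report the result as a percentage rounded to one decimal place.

Num = 352
Eligible (known) = 352 + 43 + 155 + 50 + 11 = 611
e = 611 / (611 + 235) = 611 / 846 = 0.7222
Estimated eligible among unknowns = 0.7222 × 168 = 121.33
Base = 611 + 121.33 = 732.33
RR3 = 352 / 732.33 = 0.4807

48.1%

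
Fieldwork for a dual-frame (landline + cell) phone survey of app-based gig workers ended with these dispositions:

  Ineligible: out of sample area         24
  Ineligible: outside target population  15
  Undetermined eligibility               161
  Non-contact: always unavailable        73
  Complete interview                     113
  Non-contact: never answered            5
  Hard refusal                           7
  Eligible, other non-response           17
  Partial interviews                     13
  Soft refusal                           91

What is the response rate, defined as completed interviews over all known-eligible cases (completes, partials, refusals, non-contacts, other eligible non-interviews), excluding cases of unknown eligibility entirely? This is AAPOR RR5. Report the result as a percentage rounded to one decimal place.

35.4%

Refusals = 7 + 91 = 98
Never reached = 5 + 73 = 78
Out of scope = 15 + 24 = 39
Numerator → 113
Denom → 113 + 13 + 98 + 78 + 17 = 319
RR5 = 113 / 319 = 0.3542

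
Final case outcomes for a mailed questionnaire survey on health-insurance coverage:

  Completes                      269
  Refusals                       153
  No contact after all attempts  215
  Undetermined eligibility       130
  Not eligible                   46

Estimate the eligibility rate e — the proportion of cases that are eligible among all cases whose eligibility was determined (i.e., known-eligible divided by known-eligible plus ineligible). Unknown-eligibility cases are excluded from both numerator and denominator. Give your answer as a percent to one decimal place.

93.3%

Eligible (known) = 269 + 153 + 215 = 637
e = 637 / (637 + 46) = 637 / 683 = 0.9327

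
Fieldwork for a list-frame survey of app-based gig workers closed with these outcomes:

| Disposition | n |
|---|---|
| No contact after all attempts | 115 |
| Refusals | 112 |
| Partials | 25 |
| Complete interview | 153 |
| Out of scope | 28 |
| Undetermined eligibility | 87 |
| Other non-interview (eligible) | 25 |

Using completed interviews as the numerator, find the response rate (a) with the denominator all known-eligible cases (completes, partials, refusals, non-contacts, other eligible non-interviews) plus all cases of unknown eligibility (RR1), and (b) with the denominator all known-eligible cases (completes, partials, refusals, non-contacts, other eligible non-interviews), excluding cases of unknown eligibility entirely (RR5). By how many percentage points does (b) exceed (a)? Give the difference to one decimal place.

Numerator = 153
Denom = 153 + 25 + 112 + 115 + 25 + 87 = 517
RR1 = 153 / 517 = 0.2959
Denom = 153 + 25 + 112 + 115 + 25 = 430
RR5 = 153 / 430 = 0.3558
Difference = 35.58 − 29.59 = 5.99 percentage points

6.0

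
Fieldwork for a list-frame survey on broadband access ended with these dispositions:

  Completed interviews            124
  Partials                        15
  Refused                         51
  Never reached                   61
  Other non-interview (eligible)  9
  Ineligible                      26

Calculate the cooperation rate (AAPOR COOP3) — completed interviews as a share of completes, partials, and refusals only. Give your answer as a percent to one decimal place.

65.3%

Num = 124
Denom = 124 + 15 + 51 = 190
COOP3 = 124 / 190 = 0.6526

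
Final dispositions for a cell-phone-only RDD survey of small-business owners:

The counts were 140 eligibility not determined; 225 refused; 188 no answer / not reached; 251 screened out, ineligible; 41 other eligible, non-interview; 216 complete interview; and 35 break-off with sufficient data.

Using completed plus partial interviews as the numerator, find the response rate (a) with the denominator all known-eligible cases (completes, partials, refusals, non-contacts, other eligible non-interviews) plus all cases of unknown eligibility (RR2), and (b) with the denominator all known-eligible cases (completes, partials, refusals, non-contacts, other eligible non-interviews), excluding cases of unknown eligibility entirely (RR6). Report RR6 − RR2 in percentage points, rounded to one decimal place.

5.9

Num: 216 + 35 = 251
Base: 216 + 35 + 225 + 188 + 41 + 140 = 845
RR2 = 251 / 845 = 0.2970
Base: 216 + 35 + 225 + 188 + 41 = 705
RR6 = 251 / 705 = 0.3560
Difference = 35.60 − 29.70 = 5.90 percentage points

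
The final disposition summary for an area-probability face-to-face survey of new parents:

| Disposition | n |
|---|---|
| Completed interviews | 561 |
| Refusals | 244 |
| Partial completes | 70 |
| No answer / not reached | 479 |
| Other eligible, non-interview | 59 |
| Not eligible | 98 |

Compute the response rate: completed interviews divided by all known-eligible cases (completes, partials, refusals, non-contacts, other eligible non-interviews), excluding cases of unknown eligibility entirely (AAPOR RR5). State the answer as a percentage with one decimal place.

Top: 561
Denominator: 561 + 70 + 244 + 479 + 59 = 1413
RR5 = 561 / 1413 = 0.3970

39.7%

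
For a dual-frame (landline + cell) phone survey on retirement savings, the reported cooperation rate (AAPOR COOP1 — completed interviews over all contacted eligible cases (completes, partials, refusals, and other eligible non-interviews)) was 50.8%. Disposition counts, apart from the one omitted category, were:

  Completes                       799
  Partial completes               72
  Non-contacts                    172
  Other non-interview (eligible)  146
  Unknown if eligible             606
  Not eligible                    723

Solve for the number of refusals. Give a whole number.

COOP1 = 799 / D = 0.508
D = 799 / 0.508 = 1572.8
Other denominator terms total 1017
refusals = 1572.8 − 1017 ≈ 556

556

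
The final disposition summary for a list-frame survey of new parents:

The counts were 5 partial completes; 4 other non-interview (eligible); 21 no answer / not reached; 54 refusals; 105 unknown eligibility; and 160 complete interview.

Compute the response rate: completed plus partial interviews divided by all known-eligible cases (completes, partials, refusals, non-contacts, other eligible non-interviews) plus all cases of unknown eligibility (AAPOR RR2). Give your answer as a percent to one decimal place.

47.3%

Numerator = 160 + 5 = 165
Denom = 160 + 5 + 54 + 21 + 4 + 105 = 349
RR2 = 165 / 349 = 0.4728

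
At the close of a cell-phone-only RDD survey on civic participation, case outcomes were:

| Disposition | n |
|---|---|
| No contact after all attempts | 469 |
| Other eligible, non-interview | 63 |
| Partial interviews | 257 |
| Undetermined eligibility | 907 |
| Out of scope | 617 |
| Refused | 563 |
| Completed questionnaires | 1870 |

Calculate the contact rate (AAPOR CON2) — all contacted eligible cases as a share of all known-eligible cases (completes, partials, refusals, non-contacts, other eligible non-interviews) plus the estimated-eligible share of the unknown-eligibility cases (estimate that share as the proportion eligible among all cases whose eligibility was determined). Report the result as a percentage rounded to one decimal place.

69.1%

Top = 1870 + 257 + 563 + 63 = 2753
Eligible (known) = 1870 + 257 + 563 + 469 + 63 = 3222
e = 3222 / (3222 + 617) = 3222 / 3839 = 0.8393
e × U = 0.8393 × 907 = 761.25
Denom = 3222 + 761.25 = 3983.25
CON2 = 2753 / 3983.25 = 0.6911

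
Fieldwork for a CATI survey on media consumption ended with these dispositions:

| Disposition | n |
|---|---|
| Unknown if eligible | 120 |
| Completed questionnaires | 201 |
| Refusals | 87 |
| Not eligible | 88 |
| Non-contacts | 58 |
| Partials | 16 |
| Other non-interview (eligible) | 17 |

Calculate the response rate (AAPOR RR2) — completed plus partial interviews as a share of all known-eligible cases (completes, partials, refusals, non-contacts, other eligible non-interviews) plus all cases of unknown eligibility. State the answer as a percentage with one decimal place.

43.5%

Num: 201 + 16 = 217
Denominator: 201 + 16 + 87 + 58 + 17 + 120 = 499
RR2 = 217 / 499 = 0.4349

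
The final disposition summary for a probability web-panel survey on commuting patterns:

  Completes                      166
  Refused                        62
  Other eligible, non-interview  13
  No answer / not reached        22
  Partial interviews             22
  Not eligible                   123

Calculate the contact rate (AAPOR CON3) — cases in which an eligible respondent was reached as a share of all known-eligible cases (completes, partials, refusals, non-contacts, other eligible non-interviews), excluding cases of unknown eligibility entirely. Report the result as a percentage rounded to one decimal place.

Numerator = 166 + 22 + 62 + 13 = 263
Denominator = 166 + 22 + 62 + 22 + 13 = 285
CON3 = 263 / 285 = 0.9228

92.3%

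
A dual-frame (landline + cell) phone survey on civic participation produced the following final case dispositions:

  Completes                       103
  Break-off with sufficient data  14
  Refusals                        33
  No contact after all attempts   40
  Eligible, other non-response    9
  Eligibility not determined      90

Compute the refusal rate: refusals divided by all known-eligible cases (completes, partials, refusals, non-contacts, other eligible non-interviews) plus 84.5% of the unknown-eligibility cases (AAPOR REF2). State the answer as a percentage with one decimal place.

Num: 33
Determined eligible: 103 + 14 + 33 + 40 + 9 = 199
Estimated eligible among unknowns: 0.8450 × 90 = 76.05
Base: 199 + 76.05 = 275.05
REF2 = 33 / 275.05 = 0.1200

12.0%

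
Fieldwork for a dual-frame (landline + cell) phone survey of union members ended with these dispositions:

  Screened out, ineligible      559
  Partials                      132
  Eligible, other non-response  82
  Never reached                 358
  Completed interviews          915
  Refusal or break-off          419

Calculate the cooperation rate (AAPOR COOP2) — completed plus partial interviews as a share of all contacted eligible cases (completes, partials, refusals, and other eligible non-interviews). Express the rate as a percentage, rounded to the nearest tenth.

67.6%

Top → 915 + 132 = 1047
Base → 915 + 132 + 419 + 82 = 1548
COOP2 = 1047 / 1548 = 0.6764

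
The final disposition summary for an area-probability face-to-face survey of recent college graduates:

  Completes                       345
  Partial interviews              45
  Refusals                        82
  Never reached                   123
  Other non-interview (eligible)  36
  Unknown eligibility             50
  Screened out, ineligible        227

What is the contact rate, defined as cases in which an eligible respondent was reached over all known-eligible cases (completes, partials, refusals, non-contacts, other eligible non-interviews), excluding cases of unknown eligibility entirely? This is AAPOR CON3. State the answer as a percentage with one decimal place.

Top = 345 + 45 + 82 + 36 = 508
Denom = 345 + 45 + 82 + 123 + 36 = 631
CON3 = 508 / 631 = 0.8051

80.5%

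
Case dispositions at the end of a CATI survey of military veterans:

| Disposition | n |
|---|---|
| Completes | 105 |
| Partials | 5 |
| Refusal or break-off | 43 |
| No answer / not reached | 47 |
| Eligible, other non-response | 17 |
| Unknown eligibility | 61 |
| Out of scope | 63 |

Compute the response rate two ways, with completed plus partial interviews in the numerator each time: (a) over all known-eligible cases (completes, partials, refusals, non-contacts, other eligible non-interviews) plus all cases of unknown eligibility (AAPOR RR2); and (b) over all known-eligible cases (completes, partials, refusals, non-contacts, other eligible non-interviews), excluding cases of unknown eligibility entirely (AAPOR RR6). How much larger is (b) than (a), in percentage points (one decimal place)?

11.1

Numerator → 105 + 5 = 110
Denom → 105 + 5 + 43 + 47 + 17 + 61 = 278
RR2 = 110 / 278 = 0.3957
Denom → 105 + 5 + 43 + 47 + 17 = 217
RR6 = 110 / 217 = 0.5069
Difference = 50.69 − 39.57 = 11.12 percentage points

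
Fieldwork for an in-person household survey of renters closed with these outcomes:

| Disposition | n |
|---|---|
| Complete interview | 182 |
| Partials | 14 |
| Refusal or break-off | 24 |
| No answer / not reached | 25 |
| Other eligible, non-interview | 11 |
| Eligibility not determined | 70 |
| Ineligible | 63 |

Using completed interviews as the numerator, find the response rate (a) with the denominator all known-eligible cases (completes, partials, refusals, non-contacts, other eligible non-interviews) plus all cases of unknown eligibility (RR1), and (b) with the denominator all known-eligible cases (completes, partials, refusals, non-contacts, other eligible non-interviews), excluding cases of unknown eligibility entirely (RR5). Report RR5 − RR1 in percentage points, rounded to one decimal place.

Numerator = 182
Denom = 182 + 14 + 24 + 25 + 11 + 70 = 326
RR1 = 182 / 326 = 0.5583
Denom = 182 + 14 + 24 + 25 + 11 = 256
RR5 = 182 / 256 = 0.7109
Difference = 71.09 − 55.83 = 15.26 percentage points

15.3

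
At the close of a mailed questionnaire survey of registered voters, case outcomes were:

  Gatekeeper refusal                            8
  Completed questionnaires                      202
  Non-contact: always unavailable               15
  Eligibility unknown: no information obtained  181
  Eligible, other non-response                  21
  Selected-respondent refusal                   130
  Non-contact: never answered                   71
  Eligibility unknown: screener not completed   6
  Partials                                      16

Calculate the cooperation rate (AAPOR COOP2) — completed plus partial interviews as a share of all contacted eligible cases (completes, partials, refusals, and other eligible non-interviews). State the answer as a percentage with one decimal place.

57.8%

Declined to participate = 8 + 130 = 138
No contact after all attempts = 71 + 15 = 86
Unknown eligibility = 6 + 181 = 187
Numerator = 202 + 16 = 218
Denominator = 202 + 16 + 138 + 21 = 377
COOP2 = 218 / 377 = 0.5782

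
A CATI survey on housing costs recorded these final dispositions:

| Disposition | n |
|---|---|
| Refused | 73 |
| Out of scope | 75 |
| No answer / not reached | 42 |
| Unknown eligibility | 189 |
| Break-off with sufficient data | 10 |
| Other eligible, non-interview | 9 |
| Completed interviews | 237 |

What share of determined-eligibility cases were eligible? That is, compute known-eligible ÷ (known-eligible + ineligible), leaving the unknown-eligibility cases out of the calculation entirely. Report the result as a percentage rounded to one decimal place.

Known eligible: 237 + 10 + 73 + 42 + 9 = 371
e = 371 / (371 + 75) = 371 / 446 = 0.8318

83.2%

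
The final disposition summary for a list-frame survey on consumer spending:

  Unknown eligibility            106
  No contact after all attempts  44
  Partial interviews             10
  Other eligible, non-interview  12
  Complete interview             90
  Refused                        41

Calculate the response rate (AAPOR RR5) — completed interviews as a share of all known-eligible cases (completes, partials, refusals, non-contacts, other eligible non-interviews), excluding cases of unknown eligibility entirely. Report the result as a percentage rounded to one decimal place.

Num = 90
Denominator = 90 + 10 + 41 + 44 + 12 = 197
RR5 = 90 / 197 = 0.4569

45.7%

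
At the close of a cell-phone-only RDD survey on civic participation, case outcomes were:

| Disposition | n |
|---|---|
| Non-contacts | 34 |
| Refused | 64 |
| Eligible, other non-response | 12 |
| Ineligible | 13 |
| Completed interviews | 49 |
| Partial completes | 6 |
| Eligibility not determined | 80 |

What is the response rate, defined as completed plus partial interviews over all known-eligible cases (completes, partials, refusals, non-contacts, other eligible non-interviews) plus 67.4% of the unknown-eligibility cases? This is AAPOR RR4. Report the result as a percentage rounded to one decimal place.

Num = 49 + 6 = 55
Known eligible = 49 + 6 + 64 + 34 + 12 = 165
Estimated eligible among unknowns = 0.6740 × 80 = 53.92
Denom = 165 + 53.92 = 218.92
RR4 = 55 / 218.92 = 0.2512

25.1%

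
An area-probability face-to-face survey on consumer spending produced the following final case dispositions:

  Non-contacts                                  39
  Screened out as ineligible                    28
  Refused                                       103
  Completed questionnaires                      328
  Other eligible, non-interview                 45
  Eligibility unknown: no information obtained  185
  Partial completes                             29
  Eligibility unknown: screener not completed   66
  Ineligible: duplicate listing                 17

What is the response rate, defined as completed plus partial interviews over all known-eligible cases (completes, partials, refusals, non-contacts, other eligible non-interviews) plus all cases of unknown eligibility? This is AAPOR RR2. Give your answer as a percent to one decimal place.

44.9%

Undetermined eligibility = 66 + 185 = 251
Out of scope = 28 + 17 = 45
Numerator = 328 + 29 = 357
Denominator = 328 + 29 + 103 + 39 + 45 + 251 = 795
RR2 = 357 / 795 = 0.4491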